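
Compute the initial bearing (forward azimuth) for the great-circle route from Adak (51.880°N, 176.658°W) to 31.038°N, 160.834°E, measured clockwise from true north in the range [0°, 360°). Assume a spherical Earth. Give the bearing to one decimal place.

Δλ = 160.834 − -176.658 = 337.492°; wrapped into (−180°, 180°]: -22.508°.
θ = atan2( sin Δλ · cos φ₂ , cos φ₁ · sin φ₂ − sin φ₁ · cos φ₂ · cos Δλ )
  = atan2(-0.32800, -0.30444) = -132.867° → normalised to [0°, 360°): 227.133°.

227.1°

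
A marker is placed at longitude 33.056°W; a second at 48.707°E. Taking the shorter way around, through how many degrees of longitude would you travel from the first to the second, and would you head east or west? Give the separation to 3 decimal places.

Raw difference: 48.707 − -33.056 = 81.763°.
Normalise into (−180°, 180°]: 81.763° stays 81.763°.
Positive ⇒ the second point lies to the east; separation 81.763°.

81.763° east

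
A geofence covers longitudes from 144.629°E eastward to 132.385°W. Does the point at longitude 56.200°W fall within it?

No

Band width going east from +144.629° to -132.385°: ((-132.385 − 144.629) mod 360) = 82.986°.
Offset of -56.200° east of the west edge: ((-56.200 − 144.629) mod 360) = 159.171°.
159.171° > 82.986° ⇒ outside.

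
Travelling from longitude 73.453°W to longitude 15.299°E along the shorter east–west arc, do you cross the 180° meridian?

No

Signed shortest Δλ = ((15.299 − -73.453 + 180) mod 360) − 180 = 88.752°.
Going east by 88.752° from -73.453° reaches +15.299° without touching 180°.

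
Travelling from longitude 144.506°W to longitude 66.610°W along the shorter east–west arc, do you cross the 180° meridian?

No

Signed shortest Δλ = ((-66.610 − -144.506 + 180) mod 360) − 180 = 77.896°.
Going east by 77.896° from -144.506° reaches -66.610° without touching 180°.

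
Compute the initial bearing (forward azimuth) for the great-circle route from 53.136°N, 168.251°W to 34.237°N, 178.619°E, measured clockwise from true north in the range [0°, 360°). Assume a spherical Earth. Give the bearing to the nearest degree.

211°

Δλ = 178.619 − -168.251 = 346.870°; wrapped into (−180°, 180°]: -13.130°.
θ = atan2( sin Δλ · cos φ₂ , cos φ₁ · sin φ₂ − sin φ₁ · cos φ₂ · cos Δλ )
  = atan2(-0.18780, -0.30661) = -148.513° → normalised to [0°, 360°): 211.487°.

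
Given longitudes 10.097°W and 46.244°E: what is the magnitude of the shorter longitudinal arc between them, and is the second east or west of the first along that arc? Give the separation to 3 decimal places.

Raw difference: 46.244 − -10.097 = 56.341°.
Normalise into (−180°, 180°]: 56.341° stays 56.341°.
Positive ⇒ the second point lies to the east; separation 56.341°.

56.341° east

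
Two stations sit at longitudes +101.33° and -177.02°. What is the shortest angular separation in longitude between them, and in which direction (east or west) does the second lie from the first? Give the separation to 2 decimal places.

Raw difference: -177.02 − 101.33 = -278.35°.
Normalise into (−180°, 180°]: -278.35° + 360° = 81.65°.
Positive ⇒ the second point lies to the east; separation 81.65°.

81.65° east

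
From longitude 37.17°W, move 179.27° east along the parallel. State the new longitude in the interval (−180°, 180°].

142.10°E

Start at -37.17°; shift +179.27° → +142.10°.
+142.10° already lies in (−180°, 180°].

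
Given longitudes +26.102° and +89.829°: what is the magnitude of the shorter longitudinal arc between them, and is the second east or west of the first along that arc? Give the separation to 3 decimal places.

63.727° east

Raw difference: 89.829 − 26.102 = 63.727°.
Normalise into (−180°, 180°]: 63.727° stays 63.727°.
Positive ⇒ the second point lies to the east; separation 63.727°.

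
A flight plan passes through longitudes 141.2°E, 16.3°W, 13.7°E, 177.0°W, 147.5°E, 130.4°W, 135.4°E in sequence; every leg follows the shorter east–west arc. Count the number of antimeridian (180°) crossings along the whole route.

Leg 1: +141.2° → -16.3°, shortest Δλ = -157.5° (west) — does not cross 180°.
Leg 2: -16.3° → +13.7°, shortest Δλ = 30.0° (east) — does not cross 180°.
Leg 3: +13.7° → -177.0°, shortest Δλ = 169.3° (east) — crosses 180°.
Leg 4: -177.0° → +147.5°, shortest Δλ = -35.5° (west) — crosses 180°.
Leg 5: +147.5° → -130.4°, shortest Δλ = 82.1° (east) — crosses 180°.
Leg 6: -130.4° → +135.4°, shortest Δλ = -94.2° (west) — crosses 180°.
Total crossings: 4.

4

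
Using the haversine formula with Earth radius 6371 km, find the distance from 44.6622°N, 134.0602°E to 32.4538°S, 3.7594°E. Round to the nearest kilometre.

Δλ = 3.7594 − 134.0602 = -130.3008°.
Δφ = -32.4538 − 44.6622 = -77.1160°.
a = sin²(Δφ/2) + cos φ₁ · cos φ₂ · sin²(Δλ/2) = 0.882701.
c = 2·atan2(√a, √(1−a)) = 2.44246 rad → d = 6371·c ≈ 15560.92 km.

15561 km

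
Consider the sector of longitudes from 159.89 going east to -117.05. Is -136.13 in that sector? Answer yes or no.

Band width going east from +159.89° to -117.05°: ((-117.05 − 159.89) mod 360) = 83.06°.
Offset of -136.13° east of the west edge: ((-136.13 − 159.89) mod 360) = 63.98°.
63.98° ≤ 83.06° ⇒ inside.

Yes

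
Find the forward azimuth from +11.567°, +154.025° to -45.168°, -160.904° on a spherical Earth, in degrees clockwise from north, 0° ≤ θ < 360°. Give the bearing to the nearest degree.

Δλ = -160.904 − 154.025 = -314.929°; wrapped into (−180°, 180°]: 45.071°.
θ = atan2( sin Δλ · cos φ₂ , cos φ₁ · sin φ₂ − sin φ₁ · cos φ₂ · cos Δλ )
  = atan2(0.49915, -0.79461) = 147.864° → normalised to [0°, 360°): 147.864°.

148°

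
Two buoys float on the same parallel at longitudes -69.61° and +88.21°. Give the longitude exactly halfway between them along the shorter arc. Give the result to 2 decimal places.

Signed shortest Δλ from -69.61° to +88.21° is +157.82°.
Midpoint longitude = -69.61° + (+157.82°)/2 = -69.61° + 78.91° = +9.30°.

+9.30°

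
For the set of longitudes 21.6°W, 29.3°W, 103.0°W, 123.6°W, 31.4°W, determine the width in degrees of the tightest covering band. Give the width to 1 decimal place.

102.0°

Sort the longitudes: -123.6°, -103.0°, -31.4°, -29.3°, -21.6°.
Eastward gaps between consecutive values (wrapping around): 20.6°, 71.6°, 2.1°, 7.7°, 258.0°.
Largest gap = 258.0° ⇒ minimal covering band is its complement: 360° − 258.0° = 102.0°.
Band runs from -123.6° eastward to -21.6°.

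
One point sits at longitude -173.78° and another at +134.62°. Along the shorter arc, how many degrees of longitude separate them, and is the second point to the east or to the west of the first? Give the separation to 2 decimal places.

51.60° west

Raw difference: 134.62 − -173.78 = 308.4°.
Normalise into (−180°, 180°]: 308.4° − 360° = -51.6°.
Negative ⇒ the second point lies to the west; separation 51.60°.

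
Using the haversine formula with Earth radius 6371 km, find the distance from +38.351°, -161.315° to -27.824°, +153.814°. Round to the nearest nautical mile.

4704 nmi

Δλ = 153.814 − -161.315 = 315.129°; wrapped into (−180°, 180°]: -44.871°.
Δφ = -27.824 − 38.351 = -66.175°.
a = sin²(Δφ/2) + cos φ₁ · cos φ₂ · sin²(Δλ/2) = 0.399045.
c = 2·atan2(√a, √(1−a)) = 1.36749 rad → d = 6371·c ≈ 8712.27 km ≈ 4704.25 nmi.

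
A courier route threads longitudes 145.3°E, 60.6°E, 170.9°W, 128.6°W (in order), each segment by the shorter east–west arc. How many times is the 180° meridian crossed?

Leg 1: +145.3° → +60.6°, shortest Δλ = -84.7° (west) — does not cross 180°.
Leg 2: +60.6° → -170.9°, shortest Δλ = 128.5° (east) — crosses 180°.
Leg 3: -170.9° → -128.6°, shortest Δλ = 42.3° (east) — does not cross 180°.
Total crossings: 1.

1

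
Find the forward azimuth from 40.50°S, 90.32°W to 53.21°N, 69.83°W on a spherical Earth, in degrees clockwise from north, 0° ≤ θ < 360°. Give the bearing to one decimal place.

Δλ = -69.83 − -90.32 = 20.49°.
θ = atan2( sin Δλ · cos φ₂ , cos φ₁ · sin φ₂ − sin φ₁ · cos φ₂ · cos Δλ )
  = atan2(0.20964, 0.97330) = 12.155° → normalised to [0°, 360°): 12.155°.

12.2°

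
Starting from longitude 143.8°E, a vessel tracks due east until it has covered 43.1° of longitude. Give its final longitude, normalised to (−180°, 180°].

Start at +143.8°; shift +43.1° → +186.9°.
+186.9° lies outside (−180°, 180°]; subtract 360° → -173.1°.

173.1°W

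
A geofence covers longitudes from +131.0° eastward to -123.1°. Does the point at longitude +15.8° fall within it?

Band width going east from +131.0° to -123.1°: ((-123.1 − 131.0) mod 360) = 105.9°.
Offset of +15.8° east of the west edge: ((15.8 − 131.0) mod 360) = 244.8°.
244.8° > 105.9° ⇒ outside.

No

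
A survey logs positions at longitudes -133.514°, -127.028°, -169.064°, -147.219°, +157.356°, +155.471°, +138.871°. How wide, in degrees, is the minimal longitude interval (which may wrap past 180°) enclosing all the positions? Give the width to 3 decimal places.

Sort the longitudes: -169.064°, -147.219°, -133.514°, -127.028°, +138.871°, +155.471°, +157.356°.
Eastward gaps between consecutive values (wrapping around): 21.845°, 13.705°, 6.486°, 265.899°, 16.600°, 1.885°, 33.580°.
Largest gap = 265.899° ⇒ minimal covering band is its complement: 360° − 265.899° = 94.101°.
Band runs from +138.871° eastward to -127.028°, crossing the antimeridian.

94.101°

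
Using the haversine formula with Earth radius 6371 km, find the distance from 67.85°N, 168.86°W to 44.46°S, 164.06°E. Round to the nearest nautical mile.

6854 nmi

Δλ = 164.06 − -168.86 = 332.92°; wrapped into (−180°, 180°]: -27.08°.
Δφ = -44.46 − 67.85 = -112.31°.
a = sin²(Δφ/2) + cos φ₁ · cos φ₂ · sin²(Δλ/2) = 0.704559.
c = 2·atan2(√a, √(1−a)) = 1.99228 rad → d = 6371·c ≈ 12692.85 km ≈ 6853.59 nmi.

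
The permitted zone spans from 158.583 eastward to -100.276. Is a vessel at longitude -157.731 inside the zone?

Yes

Band width going east from +158.583° to -100.276°: ((-100.276 − 158.583) mod 360) = 101.141°.
Offset of -157.731° east of the west edge: ((-157.731 − 158.583) mod 360) = 43.686°.
43.686° ≤ 101.141° ⇒ inside.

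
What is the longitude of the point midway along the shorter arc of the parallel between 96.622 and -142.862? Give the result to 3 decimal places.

+156.880°

Signed shortest Δλ from +96.622° to -142.862° is +120.516°.
Midpoint longitude = +96.622° + (+120.516°)/2 = +96.622° + 60.258° = +156.880°.
(The naïve average (+96.622 + -142.862)/2 = -23.12° is on the wrong side of the globe.)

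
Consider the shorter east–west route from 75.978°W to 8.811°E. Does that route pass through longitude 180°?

No

Signed shortest Δλ = ((8.811 − -75.978 + 180) mod 360) − 180 = 84.789°.
Going east by 84.789° from -75.978° reaches +8.811° without touching 180°.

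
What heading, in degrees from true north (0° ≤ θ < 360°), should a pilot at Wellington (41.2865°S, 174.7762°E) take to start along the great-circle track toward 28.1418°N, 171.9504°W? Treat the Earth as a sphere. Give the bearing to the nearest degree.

Δλ = -171.9504 − 174.7762 = -346.7266°; wrapped into (−180°, 180°]: 13.2734°.
θ = atan2( sin Δλ · cos φ₂ , cos φ₁ · sin φ₂ − sin φ₁ · cos φ₂ · cos Δλ )
  = atan2(0.20246, 0.92069) = 12.402° → normalised to [0°, 360°): 12.402°.

12°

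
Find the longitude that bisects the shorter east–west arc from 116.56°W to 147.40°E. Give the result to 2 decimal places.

Signed shortest Δλ from -116.56° to +147.40° is -96.04°.
Midpoint longitude = -116.56° + (-96.04°)/2 = -116.56° − 48.02° = -164.58°.
(The naïve average (-116.56 + +147.40)/2 = 15.42° is on the wrong side of the globe.)

164.58°W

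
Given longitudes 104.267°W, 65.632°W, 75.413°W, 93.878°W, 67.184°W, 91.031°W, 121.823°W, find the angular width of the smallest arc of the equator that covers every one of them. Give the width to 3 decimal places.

Sort the longitudes: -121.823°, -104.267°, -93.878°, -91.031°, -75.413°, -67.184°, -65.632°.
Eastward gaps between consecutive values (wrapping around): 17.556°, 10.389°, 2.847°, 15.618°, 8.229°, 1.552°, 303.809°.
Largest gap = 303.809° ⇒ minimal covering band is its complement: 360° − 303.809° = 56.191°.
Band runs from -121.823° eastward to -65.632°.

56.191°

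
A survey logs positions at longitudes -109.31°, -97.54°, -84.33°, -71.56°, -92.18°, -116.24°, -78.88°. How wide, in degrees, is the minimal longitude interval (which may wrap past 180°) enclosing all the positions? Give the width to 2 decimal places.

44.68°

Sort the longitudes: -116.24°, -109.31°, -97.54°, -92.18°, -84.33°, -78.88°, -71.56°.
Eastward gaps between consecutive values (wrapping around): 6.93°, 11.77°, 5.36°, 7.85°, 5.45°, 7.32°, 315.32°.
Largest gap = 315.32° ⇒ minimal covering band is its complement: 360° − 315.32° = 44.68°.
Band runs from -116.24° eastward to -71.56°.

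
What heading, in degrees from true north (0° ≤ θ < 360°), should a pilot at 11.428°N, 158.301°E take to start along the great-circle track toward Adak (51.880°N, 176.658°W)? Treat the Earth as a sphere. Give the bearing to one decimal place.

Δλ = -176.658 − 158.301 = -334.959°; wrapped into (−180°, 180°]: 25.041°.
θ = atan2( sin Δλ · cos φ₂ , cos φ₁ · sin φ₂ − sin φ₁ · cos φ₂ · cos Δλ )
  = atan2(0.26129, 0.66031) = 21.589° → normalised to [0°, 360°): 21.589°.

21.6°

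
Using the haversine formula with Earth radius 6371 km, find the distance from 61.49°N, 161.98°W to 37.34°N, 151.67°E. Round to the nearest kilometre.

Δλ = 151.67 − -161.98 = 313.65°; wrapped into (−180°, 180°]: -46.35°.
Δφ = 37.34 − 61.49 = -24.15°.
a = sin²(Δφ/2) + cos φ₁ · cos φ₂ · sin²(Δλ/2) = 0.102534.
c = 2·atan2(√a, √(1−a)) = 0.65190 rad → d = 6371·c ≈ 4153.26 km.

4153 km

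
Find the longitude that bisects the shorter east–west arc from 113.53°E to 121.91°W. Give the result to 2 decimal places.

175.81°E

Signed shortest Δλ from +113.53° to -121.91° is +124.56°.
Midpoint longitude = +113.53° + (+124.56°)/2 = +113.53° + 62.28° = +175.81°.
(The naïve average (+113.53 + -121.91)/2 = -4.19° is on the wrong side of the globe.)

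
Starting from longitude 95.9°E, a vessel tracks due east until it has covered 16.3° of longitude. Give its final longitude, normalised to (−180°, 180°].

Start at +95.9°; shift +16.3° → +112.2°.
+112.2° already lies in (−180°, 180°].

112.2°E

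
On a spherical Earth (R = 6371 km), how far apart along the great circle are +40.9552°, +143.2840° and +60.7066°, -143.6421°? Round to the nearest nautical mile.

2835 nmi

Δλ = -143.6421 − 143.2840 = -286.9261°; wrapped into (−180°, 180°]: 73.0739°.
Δφ = 60.7066 − 40.9552 = 19.7514°.
a = sin²(Δφ/2) + cos φ₁ · cos φ₂ · sin²(Δλ/2) = 0.160384.
c = 2·atan2(√a, √(1−a)) = 0.82408 rad → d = 6371·c ≈ 5250.22 km ≈ 2834.89 nmi.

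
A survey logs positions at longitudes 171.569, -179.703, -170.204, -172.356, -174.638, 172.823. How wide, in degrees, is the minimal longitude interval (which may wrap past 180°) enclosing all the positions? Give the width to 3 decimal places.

Sort the longitudes: -179.703°, -174.638°, -172.356°, -170.204°, +171.569°, +172.823°.
Eastward gaps between consecutive values (wrapping around): 5.065°, 2.282°, 2.152°, 341.773°, 1.254°, 7.474°.
Largest gap = 341.773° ⇒ minimal covering band is its complement: 360° − 341.773° = 18.227°.
Band runs from +171.569° eastward to -170.204°, crossing the antimeridian.

18.227°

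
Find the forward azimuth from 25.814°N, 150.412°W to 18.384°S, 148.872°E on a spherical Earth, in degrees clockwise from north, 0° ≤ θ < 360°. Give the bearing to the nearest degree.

Δλ = 148.872 − -150.412 = 299.284°; wrapped into (−180°, 180°]: -60.716°.
θ = atan2( sin Δλ · cos φ₂ , cos φ₁ · sin φ₂ − sin φ₁ · cos φ₂ · cos Δλ )
  = atan2(-0.82769, -0.48604) = -120.422° → normalised to [0°, 360°): 239.578°.

240°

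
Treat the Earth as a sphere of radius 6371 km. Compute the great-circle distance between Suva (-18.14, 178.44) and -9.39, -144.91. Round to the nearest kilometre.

4068 km

Δλ = -144.91 − 178.44 = -323.35°; wrapped into (−180°, 180°]: 36.65°.
Δφ = -9.39 − -18.14 = 8.75°.
a = sin²(Δφ/2) + cos φ₁ · cos φ₂ · sin²(Δλ/2) = 0.098499.
c = 2·atan2(√a, √(1−a)) = 0.63848 rad → d = 6371·c ≈ 4067.76 km.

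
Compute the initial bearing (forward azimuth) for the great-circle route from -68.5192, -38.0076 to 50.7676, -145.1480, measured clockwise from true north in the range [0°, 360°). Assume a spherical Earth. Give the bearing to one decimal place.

280.3°

Δλ = -145.1480 − -38.0076 = -107.1404°.
θ = atan2( sin Δλ · cos φ₂ , cos φ₁ · sin φ₂ − sin φ₁ · cos φ₂ · cos Δλ )
  = atan2(-0.60438, 0.11020) = -79.667° → normalised to [0°, 360°): 280.333°.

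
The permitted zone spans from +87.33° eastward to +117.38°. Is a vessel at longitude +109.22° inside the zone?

Yes

Band width going east from +87.33° to +117.38°: ((117.38 − 87.33) mod 360) = 30.05°.
Offset of +109.22° east of the west edge: ((109.22 − 87.33) mod 360) = 21.89°.
21.89° ≤ 30.05° ⇒ inside.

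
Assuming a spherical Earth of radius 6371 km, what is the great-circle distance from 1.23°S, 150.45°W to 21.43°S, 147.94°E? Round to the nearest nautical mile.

3797 nmi

Δλ = 147.94 − -150.45 = 298.39°; wrapped into (−180°, 180°]: -61.61°.
Δφ = -21.43 − -1.23 = -20.20°.
a = sin²(Δφ/2) + cos φ₁ · cos φ₂ · sin²(Δλ/2) = 0.274830.
c = 2·atan2(√a, √(1−a)) = 1.10365 rad → d = 6371·c ≈ 7031.36 km ≈ 3796.63 nmi.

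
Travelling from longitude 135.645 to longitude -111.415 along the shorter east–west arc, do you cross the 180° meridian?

Naïve |-111.415 − 135.645| = 247.06° > 180°, so the shorter arc goes the other way round — across 180°.
Signed shortest Δλ = ((-111.415 − 135.645 + 180) mod 360) − 180 = 112.94°.
Going east by 112.94° from +135.645° passes through 180° before reaching -111.415°.

Yes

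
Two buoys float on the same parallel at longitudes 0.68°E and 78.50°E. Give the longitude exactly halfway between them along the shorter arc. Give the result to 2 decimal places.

Signed shortest Δλ from +0.68° to +78.50° is +77.82°.
Midpoint longitude = +0.68° + (+77.82°)/2 = +0.68° + 38.91° = +39.59°.

39.59°E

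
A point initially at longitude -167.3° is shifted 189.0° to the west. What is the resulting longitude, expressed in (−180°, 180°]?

Start at -167.3°; shift −189.0° → -356.3°.
-356.3° lies outside (−180°, 180°]; add 360° → +3.7°.

+3.7°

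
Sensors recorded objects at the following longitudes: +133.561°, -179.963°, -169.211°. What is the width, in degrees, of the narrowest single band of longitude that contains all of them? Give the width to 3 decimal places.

Sort the longitudes: -179.963°, -169.211°, +133.561°.
Eastward gaps between consecutive values (wrapping around): 10.752°, 302.772°, 46.476°.
Largest gap = 302.772° ⇒ minimal covering band is its complement: 360° − 302.772° = 57.228°.
Band runs from +133.561° eastward to -169.211°, crossing the antimeridian.

57.228°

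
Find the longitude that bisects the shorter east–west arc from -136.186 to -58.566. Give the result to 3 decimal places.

-97.376°

Signed shortest Δλ from -136.186° to -58.566° is +77.620°.
Midpoint longitude = -136.186° + (+77.620°)/2 = -136.186° + 38.810° = -97.376°.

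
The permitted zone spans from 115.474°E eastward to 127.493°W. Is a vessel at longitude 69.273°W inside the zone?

No

Band width going east from +115.474° to -127.493°: ((-127.493 − 115.474) mod 360) = 117.033°.
Offset of -69.273° east of the west edge: ((-69.273 − 115.474) mod 360) = 175.253°.
175.253° > 117.033° ⇒ outside.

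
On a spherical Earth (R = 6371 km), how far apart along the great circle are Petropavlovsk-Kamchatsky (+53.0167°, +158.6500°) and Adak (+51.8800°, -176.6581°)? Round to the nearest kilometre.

1670 km

Δλ = -176.6581 − 158.6500 = -335.3081°; wrapped into (−180°, 180°]: 24.6919°.
Δφ = 51.8800 − 53.0167 = -1.1367°.
a = sin²(Δφ/2) + cos φ₁ · cos φ₂ · sin²(Δλ/2) = 0.017076.
c = 2·atan2(√a, √(1−a)) = 0.26210 rad → d = 6371·c ≈ 1669.83 km.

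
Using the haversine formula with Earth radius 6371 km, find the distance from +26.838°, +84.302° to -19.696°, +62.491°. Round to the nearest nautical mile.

3069 nmi

Δλ = 62.491 − 84.302 = -21.811°.
Δφ = -19.696 − 26.838 = -46.534°.
a = sin²(Δφ/2) + cos φ₁ · cos φ₂ · sin²(Δλ/2) = 0.186107.
c = 2·atan2(√a, √(1−a)) = 0.89209 rad → d = 6371·c ≈ 5683.51 km ≈ 3068.85 nmi.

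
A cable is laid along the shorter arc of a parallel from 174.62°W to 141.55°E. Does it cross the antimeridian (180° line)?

Yes

Naïve |141.55 − -174.62| = 316.17° > 180°, so the shorter arc goes the other way round — across 180°.
Signed shortest Δλ = ((141.55 − -174.62 + 180) mod 360) − 180 = -43.83°.
Going west by 43.83° from -174.62° passes through 180° before reaching +141.55°.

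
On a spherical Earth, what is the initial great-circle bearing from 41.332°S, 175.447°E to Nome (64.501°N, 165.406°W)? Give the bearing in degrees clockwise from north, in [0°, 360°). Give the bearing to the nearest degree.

8°

Δλ = -165.406 − 175.447 = -340.853°; wrapped into (−180°, 180°]: 19.147°.
θ = atan2( sin Δλ · cos φ₂ , cos φ₁ · sin φ₂ − sin φ₁ · cos φ₂ · cos Δλ )
  = atan2(0.14120, 0.94633) = 8.486° → normalised to [0°, 360°): 8.486°.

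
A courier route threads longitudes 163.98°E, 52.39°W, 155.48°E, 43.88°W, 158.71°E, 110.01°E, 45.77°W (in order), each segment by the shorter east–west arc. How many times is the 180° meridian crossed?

4

Leg 1: +163.98° → -52.39°, shortest Δλ = 143.63° (east) — crosses 180°.
Leg 2: -52.39° → +155.48°, shortest Δλ = -152.13° (west) — crosses 180°.
Leg 3: +155.48° → -43.88°, shortest Δλ = 160.64° (east) — crosses 180°.
Leg 4: -43.88° → +158.71°, shortest Δλ = -157.41° (west) — crosses 180°.
Leg 5: +158.71° → +110.01°, shortest Δλ = -48.7° (west) — does not cross 180°.
Leg 6: +110.01° → -45.77°, shortest Δλ = -155.78° (west) — does not cross 180°.
Total crossings: 4.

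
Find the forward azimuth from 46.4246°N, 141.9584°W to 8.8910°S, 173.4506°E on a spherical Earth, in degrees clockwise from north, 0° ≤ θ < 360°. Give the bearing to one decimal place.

228.4°

Δλ = 173.4506 − -141.9584 = 315.4090°; wrapped into (−180°, 180°]: -44.5910°.
θ = atan2( sin Δλ · cos φ₂ , cos φ₁ · sin φ₂ − sin φ₁ · cos φ₂ · cos Δλ )
  = atan2(-0.69361, -0.61626) = -131.621° → normalised to [0°, 360°): 228.379°.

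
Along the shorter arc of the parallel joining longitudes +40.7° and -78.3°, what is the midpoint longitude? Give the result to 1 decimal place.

Signed shortest Δλ from +40.7° to -78.3° is -119.0°.
Midpoint longitude = +40.7° + (-119.0°)/2 = +40.7° − 59.5° = -18.8°.

-18.8°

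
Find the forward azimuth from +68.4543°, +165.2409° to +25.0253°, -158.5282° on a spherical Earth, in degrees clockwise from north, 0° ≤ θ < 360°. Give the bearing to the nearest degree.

Δλ = -158.5282 − 165.2409 = -323.7691°; wrapped into (−180°, 180°]: 36.2309°.
θ = atan2( sin Δλ · cos φ₂ , cos φ₁ · sin φ₂ − sin φ₁ · cos φ₂ · cos Δλ )
  = atan2(0.53555, -0.52449) = 134.402° → normalised to [0°, 360°): 134.402°.

134°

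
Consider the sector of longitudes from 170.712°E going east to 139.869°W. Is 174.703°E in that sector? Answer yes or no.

Yes

Band width going east from +170.712° to -139.869°: ((-139.869 − 170.712) mod 360) = 49.419°.
Offset of +174.703° east of the west edge: ((174.703 − 170.712) mod 360) = 3.991°.
3.991° ≤ 49.419° ⇒ inside.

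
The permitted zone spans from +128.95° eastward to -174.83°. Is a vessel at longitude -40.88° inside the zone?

No

Band width going east from +128.95° to -174.83°: ((-174.83 − 128.95) mod 360) = 56.22°.
Offset of -40.88° east of the west edge: ((-40.88 − 128.95) mod 360) = 190.17°.
190.17° > 56.22° ⇒ outside.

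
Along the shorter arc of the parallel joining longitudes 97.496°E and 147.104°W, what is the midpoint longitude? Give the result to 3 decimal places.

155.196°E

Signed shortest Δλ from +97.496° to -147.104° is +115.400°.
Midpoint longitude = +97.496° + (+115.400°)/2 = +97.496° + 57.700° = +155.196°.
(The naïve average (+97.496 + -147.104)/2 = -24.804° is on the wrong side of the globe.)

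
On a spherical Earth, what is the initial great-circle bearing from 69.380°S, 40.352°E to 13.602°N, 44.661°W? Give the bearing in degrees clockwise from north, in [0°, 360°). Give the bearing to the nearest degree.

Δλ = -44.661 − 40.352 = -85.013°.
θ = atan2( sin Δλ · cos φ₂ , cos φ₁ · sin φ₂ − sin φ₁ · cos φ₂ · cos Δλ )
  = atan2(-0.96827, 0.16190) = -80.508° → normalised to [0°, 360°): 279.492°.

279°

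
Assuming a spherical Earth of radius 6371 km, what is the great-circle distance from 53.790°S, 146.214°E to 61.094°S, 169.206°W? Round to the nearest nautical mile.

Δλ = -169.206 − 146.214 = -315.420°; wrapped into (−180°, 180°]: 44.580°.
Δφ = -61.094 − -53.790 = -7.304°.
a = sin²(Δφ/2) + cos φ₁ · cos φ₂ · sin²(Δλ/2) = 0.045138.
c = 2·atan2(√a, √(1−a)) = 0.42818 rad → d = 6371·c ≈ 2727.92 km ≈ 1472.96 nmi.

1473 nmi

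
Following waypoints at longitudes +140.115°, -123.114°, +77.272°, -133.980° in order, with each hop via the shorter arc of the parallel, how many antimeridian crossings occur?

3

Leg 1: +140.115° → -123.114°, shortest Δλ = 96.771° (east) — crosses 180°.
Leg 2: -123.114° → +77.272°, shortest Δλ = -159.614° (west) — crosses 180°.
Leg 3: +77.272° → -133.980°, shortest Δλ = 148.748° (east) — crosses 180°.
Total crossings: 3.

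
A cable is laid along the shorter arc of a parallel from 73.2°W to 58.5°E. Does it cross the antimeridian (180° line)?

Signed shortest Δλ = ((58.5 − -73.2 + 180) mod 360) − 180 = 131.7°.
Going east by 131.7° from -73.2° reaches +58.5° without touching 180°.

No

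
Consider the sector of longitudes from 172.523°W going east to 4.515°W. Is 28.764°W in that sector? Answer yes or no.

Yes

Band width going east from -172.523° to -4.515°: ((-4.515 − -172.523) mod 360) = 168.008°.
Offset of -28.764° east of the west edge: ((-28.764 − -172.523) mod 360) = 143.759°.
143.759° ≤ 168.008° ⇒ inside.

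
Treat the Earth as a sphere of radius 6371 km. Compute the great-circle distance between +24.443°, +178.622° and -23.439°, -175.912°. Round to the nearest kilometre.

5357 km

Δλ = -175.912 − 178.622 = -354.534°; wrapped into (−180°, 180°]: 5.466°.
Δφ = -23.439 − 24.443 = -47.882°.
a = sin²(Δφ/2) + cos φ₁ · cos φ₂ · sin²(Δλ/2) = 0.166569.
c = 2·atan2(√a, √(1−a)) = 0.84081 rad → d = 6371·c ≈ 5356.78 km.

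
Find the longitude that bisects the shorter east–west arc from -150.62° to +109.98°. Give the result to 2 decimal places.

Signed shortest Δλ from -150.62° to +109.98° is -99.40°.
Midpoint longitude = -150.62° + (-99.40°)/2 = -150.62° − 49.70° = -200.32°.
Normalise into (−180°, 180°]: +159.68°.
(The naïve average (-150.62 + +109.98)/2 = -20.32° is on the wrong side of the globe.)

+159.68°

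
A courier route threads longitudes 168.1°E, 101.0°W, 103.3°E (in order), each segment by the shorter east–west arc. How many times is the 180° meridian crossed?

Leg 1: +168.1° → -101.0°, shortest Δλ = 90.9° (east) — crosses 180°.
Leg 2: -101.0° → +103.3°, shortest Δλ = -155.7° (west) — crosses 180°.
Total crossings: 2.

2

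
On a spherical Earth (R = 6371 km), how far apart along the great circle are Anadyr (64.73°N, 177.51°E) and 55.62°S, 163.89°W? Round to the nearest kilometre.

Δλ = -163.89 − 177.51 = -341.40°; wrapped into (−180°, 180°]: 18.60°.
Δφ = -55.62 − 64.73 = -120.35°.
a = sin²(Δφ/2) + cos φ₁ · cos φ₂ · sin²(Δλ/2) = 0.758936.
c = 2·atan2(√a, √(1−a)) = 2.11516 rad → d = 6371·c ≈ 13475.67 km.

13476 km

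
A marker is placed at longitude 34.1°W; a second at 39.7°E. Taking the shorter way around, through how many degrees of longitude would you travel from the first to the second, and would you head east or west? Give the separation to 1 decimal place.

Raw difference: 39.7 − -34.1 = 73.8°.
Normalise into (−180°, 180°]: 73.8° stays 73.8°.
Positive ⇒ the second point lies to the east; separation 73.8°.

73.8° east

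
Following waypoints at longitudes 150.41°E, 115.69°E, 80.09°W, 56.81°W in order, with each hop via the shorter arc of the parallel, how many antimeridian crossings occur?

Leg 1: +150.41° → +115.69°, shortest Δλ = -34.72° (west) — does not cross 180°.
Leg 2: +115.69° → -80.09°, shortest Δλ = 164.22° (east) — crosses 180°.
Leg 3: -80.09° → -56.81°, shortest Δλ = 23.28° (east) — does not cross 180°.
Total crossings: 1.

1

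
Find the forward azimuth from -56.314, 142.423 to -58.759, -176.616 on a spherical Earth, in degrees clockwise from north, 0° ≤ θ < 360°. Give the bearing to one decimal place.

Δλ = -176.616 − 142.423 = -319.039°; wrapped into (−180°, 180°]: 40.961°.
θ = atan2( sin Δλ · cos φ₂ , cos φ₁ · sin φ₂ − sin φ₁ · cos φ₂ · cos Δλ )
  = atan2(0.33999, -0.14832) = 113.570° → normalised to [0°, 360°): 113.570°.

113.6°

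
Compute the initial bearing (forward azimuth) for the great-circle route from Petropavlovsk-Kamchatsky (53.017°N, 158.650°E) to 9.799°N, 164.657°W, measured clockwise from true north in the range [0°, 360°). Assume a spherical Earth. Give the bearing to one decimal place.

131.9°

Δλ = -164.657 − 158.650 = -323.307°; wrapped into (−180°, 180°]: 36.693°.
θ = atan2( sin Δλ · cos φ₂ , cos φ₁ · sin φ₂ − sin φ₁ · cos φ₂ · cos Δλ )
  = atan2(0.58881, -0.52880) = 131.926° → normalised to [0°, 360°): 131.926°.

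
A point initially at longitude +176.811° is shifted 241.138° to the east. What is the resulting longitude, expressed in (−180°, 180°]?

+57.949°

Start at +176.811°; shift +241.138° → +417.949°.
+417.949° lies outside (−180°, 180°]; subtract 360° → +57.949°.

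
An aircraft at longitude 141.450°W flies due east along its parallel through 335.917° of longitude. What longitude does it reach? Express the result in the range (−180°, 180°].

165.533°W

Start at -141.450°; shift +335.917° → +194.467°.
+194.467° lies outside (−180°, 180°]; subtract 360° → -165.533°.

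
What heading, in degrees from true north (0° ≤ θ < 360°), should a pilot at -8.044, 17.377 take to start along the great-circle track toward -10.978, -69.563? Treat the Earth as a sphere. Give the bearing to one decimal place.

259.5°

Δλ = -69.563 − 17.377 = -86.940°.
θ = atan2( sin Δλ · cos φ₂ , cos φ₁ · sin φ₂ − sin φ₁ · cos φ₂ · cos Δλ )
  = atan2(-0.98030, -0.18123) = -100.474° → normalised to [0°, 360°): 259.526°.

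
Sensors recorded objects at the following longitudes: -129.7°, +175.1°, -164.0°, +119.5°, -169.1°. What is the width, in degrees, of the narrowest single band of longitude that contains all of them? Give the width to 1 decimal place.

110.8°

Sort the longitudes: -169.1°, -164.0°, -129.7°, +119.5°, +175.1°.
Eastward gaps between consecutive values (wrapping around): 5.1°, 34.3°, 249.2°, 55.6°, 15.8°.
Largest gap = 249.2° ⇒ minimal covering band is its complement: 360° − 249.2° = 110.8°.
Band runs from +119.5° eastward to -129.7°, crossing the antimeridian.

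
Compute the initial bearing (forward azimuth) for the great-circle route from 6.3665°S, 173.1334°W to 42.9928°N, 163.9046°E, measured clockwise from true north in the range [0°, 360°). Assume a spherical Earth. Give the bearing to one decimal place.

Δλ = 163.9046 − -173.1334 = 337.0380°; wrapped into (−180°, 180°]: -22.9620°.
θ = atan2( sin Δλ · cos φ₂ , cos φ₁ · sin φ₂ − sin φ₁ · cos φ₂ · cos Δλ )
  = atan2(-0.28535, 0.75238) = -20.770° → normalised to [0°, 360°): 339.230°.

339.2°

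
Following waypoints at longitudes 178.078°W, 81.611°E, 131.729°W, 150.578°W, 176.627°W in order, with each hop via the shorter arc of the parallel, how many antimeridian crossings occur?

2

Leg 1: -178.078° → +81.611°, shortest Δλ = -100.311° (west) — crosses 180°.
Leg 2: +81.611° → -131.729°, shortest Δλ = 146.66° (east) — crosses 180°.
Leg 3: -131.729° → -150.578°, shortest Δλ = -18.849° (west) — does not cross 180°.
Leg 4: -150.578° → -176.627°, shortest Δλ = -26.049° (west) — does not cross 180°.
Total crossings: 2.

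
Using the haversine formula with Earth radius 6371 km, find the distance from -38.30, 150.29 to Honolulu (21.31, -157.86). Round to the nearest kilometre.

8553 km

Δλ = -157.86 − 150.29 = -308.15°; wrapped into (−180°, 180°]: 51.85°.
Δφ = 21.31 − -38.30 = 59.61°.
a = sin²(Δφ/2) + cos φ₁ · cos φ₂ · sin²(Δλ/2) = 0.386804.
c = 2·atan2(√a, √(1−a)) = 1.34242 rad → d = 6371·c ≈ 8552.58 km.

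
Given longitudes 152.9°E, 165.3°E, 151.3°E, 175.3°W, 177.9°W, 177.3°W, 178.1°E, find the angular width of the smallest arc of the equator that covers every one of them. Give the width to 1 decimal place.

Sort the longitudes: -177.9°, -177.3°, -175.3°, +151.3°, +152.9°, +165.3°, +178.1°.
Eastward gaps between consecutive values (wrapping around): 0.6°, 2.0°, 326.6°, 1.6°, 12.4°, 12.8°, 4.0°.
Largest gap = 326.6° ⇒ minimal covering band is its complement: 360° − 326.6° = 33.4°.
Band runs from +151.3° eastward to -175.3°, crossing the antimeridian.

33.4°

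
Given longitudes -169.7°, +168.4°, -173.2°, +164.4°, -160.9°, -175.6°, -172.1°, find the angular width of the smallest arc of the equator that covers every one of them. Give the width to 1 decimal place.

34.7°

Sort the longitudes: -175.6°, -173.2°, -172.1°, -169.7°, -160.9°, +164.4°, +168.4°.
Eastward gaps between consecutive values (wrapping around): 2.4°, 1.1°, 2.4°, 8.8°, 325.3°, 4.0°, 16.0°.
Largest gap = 325.3° ⇒ minimal covering band is its complement: 360° − 325.3° = 34.7°.
Band runs from +164.4° eastward to -160.9°, crossing the antimeridian.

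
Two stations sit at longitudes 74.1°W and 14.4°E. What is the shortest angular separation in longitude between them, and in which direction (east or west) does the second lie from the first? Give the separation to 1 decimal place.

88.5° east

Raw difference: 14.4 − -74.1 = 88.5°.
Normalise into (−180°, 180°]: 88.5° stays 88.5°.
Positive ⇒ the second point lies to the east; separation 88.5°.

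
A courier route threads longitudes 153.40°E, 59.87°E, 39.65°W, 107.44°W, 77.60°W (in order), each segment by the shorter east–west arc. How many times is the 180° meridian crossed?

0

Leg 1: +153.40° → +59.87°, shortest Δλ = -93.53° (west) — does not cross 180°.
Leg 2: +59.87° → -39.65°, shortest Δλ = -99.52° (west) — does not cross 180°.
Leg 3: -39.65° → -107.44°, shortest Δλ = -67.79° (west) — does not cross 180°.
Leg 4: -107.44° → -77.60°, shortest Δλ = 29.84° (east) — does not cross 180°.
Total crossings: 0.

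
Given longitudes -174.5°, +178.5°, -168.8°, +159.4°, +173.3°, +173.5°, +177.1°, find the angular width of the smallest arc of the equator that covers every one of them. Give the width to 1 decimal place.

Sort the longitudes: -174.5°, -168.8°, +159.4°, +173.3°, +173.5°, +177.1°, +178.5°.
Eastward gaps between consecutive values (wrapping around): 5.7°, 328.2°, 13.9°, 0.2°, 3.6°, 1.4°, 7.0°.
Largest gap = 328.2° ⇒ minimal covering band is its complement: 360° − 328.2° = 31.8°.
Band runs from +159.4° eastward to -168.8°, crossing the antimeridian.

31.8°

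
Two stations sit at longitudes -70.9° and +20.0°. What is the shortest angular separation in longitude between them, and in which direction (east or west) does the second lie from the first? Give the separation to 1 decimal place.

Raw difference: 20.0 − -70.9 = 90.9°.
Normalise into (−180°, 180°]: 90.9° stays 90.9°.
Positive ⇒ the second point lies to the east; separation 90.9°.

90.9° east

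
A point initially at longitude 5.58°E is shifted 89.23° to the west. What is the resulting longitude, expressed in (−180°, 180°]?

Start at +5.58°; shift −89.23° → -83.65°.
-83.65° already lies in (−180°, 180°].

83.65°W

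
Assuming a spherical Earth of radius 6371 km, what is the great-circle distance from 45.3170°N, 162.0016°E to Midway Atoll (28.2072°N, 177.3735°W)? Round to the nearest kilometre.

Δλ = -177.3735 − 162.0016 = -339.3751°; wrapped into (−180°, 180°]: 20.6249°.
Δφ = 28.2072 − 45.3170 = -17.1098°.
a = sin²(Δφ/2) + cos φ₁ · cos φ₂ · sin²(Δλ/2) = 0.041987.
c = 2·atan2(√a, √(1−a)) = 0.41274 rad → d = 6371·c ≈ 2629.56 km.

2630 km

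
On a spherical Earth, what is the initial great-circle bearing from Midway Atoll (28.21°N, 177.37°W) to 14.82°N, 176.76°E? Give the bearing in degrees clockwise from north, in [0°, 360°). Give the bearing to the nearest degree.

Δλ = 176.76 − -177.37 = 354.13°; wrapped into (−180°, 180°]: -5.87°.
θ = atan2( sin Δλ · cos φ₂ , cos φ₁ · sin φ₂ − sin φ₁ · cos φ₂ · cos Δλ )
  = atan2(-0.09887, -0.22918) = -156.665° → normalised to [0°, 360°): 203.335°.

203°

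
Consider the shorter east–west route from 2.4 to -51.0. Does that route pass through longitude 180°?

Signed shortest Δλ = ((-51.0 − 2.4 + 180) mod 360) − 180 = -53.4°.
Going west by 53.4° from +2.4° reaches -51.0° without touching 180°.

No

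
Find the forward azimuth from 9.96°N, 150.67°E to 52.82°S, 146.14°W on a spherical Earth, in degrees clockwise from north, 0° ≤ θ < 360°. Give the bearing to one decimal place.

147.0°

Δλ = -146.14 − 150.67 = -296.81°; wrapped into (−180°, 180°]: 63.19°.
θ = atan2( sin Δλ · cos φ₂ , cos φ₁ · sin φ₂ − sin φ₁ · cos φ₂ · cos Δλ )
  = atan2(0.53936, -0.83188) = 147.042° → normalised to [0°, 360°): 147.042°.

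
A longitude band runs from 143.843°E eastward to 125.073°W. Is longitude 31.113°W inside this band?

Band width going east from +143.843° to -125.073°: ((-125.073 − 143.843) mod 360) = 91.084°.
Offset of -31.113° east of the west edge: ((-31.113 − 143.843) mod 360) = 185.044°.
185.044° > 91.084° ⇒ outside.

No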